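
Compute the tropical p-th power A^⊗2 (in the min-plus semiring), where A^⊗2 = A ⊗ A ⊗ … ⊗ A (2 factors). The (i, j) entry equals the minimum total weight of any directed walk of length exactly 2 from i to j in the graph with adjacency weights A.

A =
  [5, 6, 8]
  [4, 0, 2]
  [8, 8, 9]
A^⊗2 =
  [10, 6, 8]
  [4, 0, 2]
  [12, 8, 10]

Each entry (A^⊗2)_ij equals the minimum over all length-2 walks i = v_0 → v_1 → … → v_2 = j of Σ_t A[v_t][v_{t+1}]. For example, for (i, j) = (0, 2) we minimise over 3 possible intermediate vertex sequences; the minimum is 8, attained along the walk 0 → 1 → 2.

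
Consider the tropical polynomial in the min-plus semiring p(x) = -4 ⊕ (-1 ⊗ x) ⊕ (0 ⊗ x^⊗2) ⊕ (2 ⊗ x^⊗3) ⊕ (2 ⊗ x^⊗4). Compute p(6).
p(6) = -4

A tropical monomial a ⊗ x^⊗i evaluates to a + i · x. Evaluating each term at x = 6:
  Term 0 contributes -4 + 0 · 6 = -4
  Term 1 contributes -1 + 1 · 6 = 5
  Term 2 contributes 0 + 2 · 6 = 12
  Term 3 contributes 2 + 3 · 6 = 20
  Term 4 contributes 2 + 4 · 6 = 26
p(6) = ⊕ of these = min[-4, 5, 12, 20, 26] = -4.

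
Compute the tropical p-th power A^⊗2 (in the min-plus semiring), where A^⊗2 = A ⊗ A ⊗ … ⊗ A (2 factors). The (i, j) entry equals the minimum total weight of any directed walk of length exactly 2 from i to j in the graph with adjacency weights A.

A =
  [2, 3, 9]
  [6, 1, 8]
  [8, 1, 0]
A^⊗2 =
  [4, 4, 9]
  [7, 2, 8]
  [7, 1, 0]

Each entry (A^⊗2)_ij equals the minimum over all length-2 walks i = v_0 → v_1 → … → v_2 = j of Σ_t A[v_t][v_{t+1}]. For example, for (i, j) = (0, 2) we minimise over 3 possible intermediate vertex sequences; the minimum is 9, attained along the walk 0 → 2 → 2.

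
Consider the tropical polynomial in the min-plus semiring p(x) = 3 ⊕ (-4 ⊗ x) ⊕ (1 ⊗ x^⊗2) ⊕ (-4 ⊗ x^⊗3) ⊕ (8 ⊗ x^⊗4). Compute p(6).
p(6) = 2

A tropical monomial a ⊗ x^⊗i evaluates to a + i · x. Evaluating each term at x = 6:
  Term 0 contributes 3 + 0 · 6 = 3
  Term 1 contributes -4 + 1 · 6 = 2
  Term 2 contributes 1 + 2 · 6 = 13
  Term 3 contributes -4 + 3 · 6 = 14
  Term 4 contributes 8 + 4 · 6 = 32
p(6) = ⊕ of these = min[3, 2, 13, 14, 32] = 2.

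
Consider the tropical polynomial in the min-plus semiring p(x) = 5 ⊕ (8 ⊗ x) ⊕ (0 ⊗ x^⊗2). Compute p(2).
p(2) = 4

A tropical monomial a ⊗ x^⊗i evaluates to a + i · x. Evaluating each term at x = 2:
  Term 0 contributes 5 + 0 · 2 = 5
  Term 1 contributes 8 + 1 · 2 = 10
  Term 2 contributes 0 + 2 · 2 = 4
p(2) = ⊕ of these = min[5, 10, 4] = 4.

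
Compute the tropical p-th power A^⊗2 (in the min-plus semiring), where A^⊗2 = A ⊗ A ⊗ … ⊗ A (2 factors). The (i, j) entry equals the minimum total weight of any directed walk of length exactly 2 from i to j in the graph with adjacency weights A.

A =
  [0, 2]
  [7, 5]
A^⊗2 =
  [0, 2]
  [7, 9]

Each entry (A^⊗2)_ij equals the minimum over all length-2 walks i = v_0 → v_1 → … → v_2 = j of Σ_t A[v_t][v_{t+1}]. For example, for (i, j) = (0, 1) we minimise over 2 possible intermediate vertex sequences; the minimum is 2, attained along the walk 0 → 0 → 1.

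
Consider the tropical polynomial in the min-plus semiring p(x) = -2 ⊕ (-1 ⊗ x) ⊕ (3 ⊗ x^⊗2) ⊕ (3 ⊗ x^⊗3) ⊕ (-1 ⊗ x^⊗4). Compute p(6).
p(6) = -2

A tropical monomial a ⊗ x^⊗i evaluates to a + i · x. Evaluating each term at x = 6:
  Term 0 contributes -2 + 0 · 6 = -2
  Term 1 contributes -1 + 1 · 6 = 5
  Term 2 contributes 3 + 2 · 6 = 15
  Term 3 contributes 3 + 3 · 6 = 21
  Term 4 contributes -1 + 4 · 6 = 23
p(6) = ⊕ of these = min[-2, 5, 15, 21, 23] = -2.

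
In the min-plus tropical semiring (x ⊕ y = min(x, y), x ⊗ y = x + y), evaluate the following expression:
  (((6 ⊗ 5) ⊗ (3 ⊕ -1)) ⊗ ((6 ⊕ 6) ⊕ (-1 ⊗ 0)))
(((6 ⊗ 5) ⊗ (3 ⊕ -1)) ⊗ ((6 ⊕ 6) ⊕ (-1 ⊗ 0))) = 9

Expand innermost to outermost. Recall ⊕ takes the minimum of its arguments and ⊗ takes their sum. Working out the expression (((6 ⊗ 5) ⊗ (3 ⊕ -1)) ⊗ ((6 ⊕ 6) ⊕ (-1 ⊗ 0))) gives 9.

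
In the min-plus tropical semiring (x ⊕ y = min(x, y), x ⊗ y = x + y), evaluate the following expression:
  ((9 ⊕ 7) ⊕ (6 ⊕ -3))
((9 ⊕ 7) ⊕ (6 ⊕ -3)) = -3

Expand innermost to outermost. Recall ⊕ takes the minimum of its arguments and ⊗ takes their sum. Working out the expression ((9 ⊕ 7) ⊕ (6 ⊕ -3)) gives -3.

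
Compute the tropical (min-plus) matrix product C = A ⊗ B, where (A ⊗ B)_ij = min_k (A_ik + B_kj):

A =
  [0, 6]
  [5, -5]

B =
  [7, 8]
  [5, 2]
A ⊗ B =
  [7, 8]
  [0, -3]

Apply the min-plus product entry-by-entry:
  C[0][0] = min over k of (A[0][0] + B[0][0] = 0 + 7 = 7, A[0][1] + B[1][0] = 6 + 5 = 11) = 7 (attained at k = 0)
  C[0][1] = min over k of (A[0][0] + B[0][1] = 0 + 8 = 8, A[0][1] + B[1][1] = 6 + 2 = 8) = 8 (attained at k = 0)
  C[1][0] = min over k of (A[1][0] + B[0][0] = 5 + 7 = 12, A[1][1] + B[1][0] = -5 + 5 = 0) = 0 (attained at k = 1)
  C[1][1] = min over k of (A[1][0] + B[0][1] = 5 + 8 = 13, A[1][1] + B[1][1] = -5 + 2 = -3) = -3 (attained at k = 1)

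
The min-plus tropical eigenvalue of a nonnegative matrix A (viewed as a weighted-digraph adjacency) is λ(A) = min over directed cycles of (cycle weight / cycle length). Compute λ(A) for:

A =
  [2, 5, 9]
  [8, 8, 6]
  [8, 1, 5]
λ(A) = 2

Enumerate directed cycles and compute their means (weight / length). Sample:
  cycle 0 → 0: weight = 2, length = 1, mean = 2/1 ≈ 2.000
  cycle 1 → 1: weight = 8, length = 1, mean = 8/1 ≈ 8.000
  cycle 2 → 2: weight = 5, length = 1, mean = 5/1 ≈ 5.000
  cycle 0 → 1 → 0: weight = 13, length = 2, mean = 13/2 ≈ 6.500
  cycle 0 → 2 → 0: weight = 17, length = 2, mean = 17/2 ≈ 8.500
  cycle 1 → 0 → 1: weight = 13, length = 2, mean = 13/2 ≈ 6.500
Minimum mean = 2.000, attained e.g. along the cycle 0 → 0 with weight 2 and length 1. So λ(A) = 2/1 = 2.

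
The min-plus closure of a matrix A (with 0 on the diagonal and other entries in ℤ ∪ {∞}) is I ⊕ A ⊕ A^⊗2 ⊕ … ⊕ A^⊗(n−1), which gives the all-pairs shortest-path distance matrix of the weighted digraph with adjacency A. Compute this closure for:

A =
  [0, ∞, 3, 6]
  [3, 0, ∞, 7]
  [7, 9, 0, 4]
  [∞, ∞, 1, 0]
Closure =
  [0, 12, 3, 6]
  [3, 0, 6, 7]
  [7, 9, 0, 4]
  [8, 10, 1, 0]

This is the Floyd-Warshall all-pairs shortest-path computation. For each intermediate vertex k = 0, 1, …, 3, update dist[i][j] ← min(dist[i][j], dist[i][k] + dist[k][j]). The final matrix gives, for each (i, j), the minimum total weight of any directed path from i to j (possibly empty when i = j).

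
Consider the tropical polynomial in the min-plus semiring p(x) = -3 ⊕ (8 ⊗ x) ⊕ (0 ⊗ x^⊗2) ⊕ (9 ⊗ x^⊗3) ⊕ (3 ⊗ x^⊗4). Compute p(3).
p(3) = -3

A tropical monomial a ⊗ x^⊗i evaluates to a + i · x. Evaluating each term at x = 3:
  Term 0 contributes -3 + 0 · 3 = -3
  Term 1 contributes 8 + 1 · 3 = 11
  Term 2 contributes 0 + 2 · 3 = 6
  Term 3 contributes 9 + 3 · 3 = 18
  Term 4 contributes 3 + 4 · 3 = 15
p(3) = ⊕ of these = min[-3, 11, 6, 18, 15] = -3.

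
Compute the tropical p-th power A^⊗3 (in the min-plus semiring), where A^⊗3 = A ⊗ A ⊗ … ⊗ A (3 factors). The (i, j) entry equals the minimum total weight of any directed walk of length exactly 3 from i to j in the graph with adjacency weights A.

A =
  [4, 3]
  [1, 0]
A^⊗3 =
  [4, 3]
  [1, 0]

Each entry (A^⊗3)_ij equals the minimum over all length-3 walks i = v_0 → v_1 → … → v_3 = j of Σ_t A[v_t][v_{t+1}]. For example, for (i, j) = (0, 1) we minimise over 4 possible intermediate vertex sequences; the minimum is 3, attained along the walk 0 → 1 → 1 → 1.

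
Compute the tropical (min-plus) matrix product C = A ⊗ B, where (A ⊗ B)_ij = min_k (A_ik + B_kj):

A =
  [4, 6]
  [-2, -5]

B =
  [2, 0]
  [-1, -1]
A ⊗ B =
  [5, 4]
  [-6, -6]

Apply the min-plus product entry-by-entry:
  C[0][0] = min over k of (A[0][0] + B[0][0] = 4 + 2 = 6, A[0][1] + B[1][0] = 6 + -1 = 5) = 5 (attained at k = 1)
  C[0][1] = min over k of (A[0][0] + B[0][1] = 4 + 0 = 4, A[0][1] + B[1][1] = 6 + -1 = 5) = 4 (attained at k = 0)
  C[1][0] = min over k of (A[1][0] + B[0][0] = -2 + 2 = 0, A[1][1] + B[1][0] = -5 + -1 = -6) = -6 (attained at k = 1)
  C[1][1] = min over k of (A[1][0] + B[0][1] = -2 + 0 = -2, A[1][1] + B[1][1] = -5 + -1 = -6) = -6 (attained at k = 1)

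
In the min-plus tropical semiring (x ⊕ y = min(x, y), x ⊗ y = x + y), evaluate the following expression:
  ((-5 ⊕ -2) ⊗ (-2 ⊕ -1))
((-5 ⊕ -2) ⊗ (-2 ⊕ -1)) = -7

Expand innermost to outermost. Recall ⊕ takes the minimum of its arguments and ⊗ takes their sum. Working out the expression ((-5 ⊕ -2) ⊗ (-2 ⊕ -1)) gives -7.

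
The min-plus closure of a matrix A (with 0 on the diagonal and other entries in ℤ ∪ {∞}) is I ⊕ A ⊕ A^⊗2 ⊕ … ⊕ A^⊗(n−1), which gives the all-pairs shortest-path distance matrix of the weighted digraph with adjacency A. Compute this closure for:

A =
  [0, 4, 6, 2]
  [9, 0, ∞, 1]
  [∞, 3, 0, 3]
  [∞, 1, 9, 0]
Closure =
  [0, 3, 6, 2]
  [9, 0, 10, 1]
  [12, 3, 0, 3]
  [10, 1, 9, 0]

This is the Floyd-Warshall all-pairs shortest-path computation. For each intermediate vertex k = 0, 1, …, 3, update dist[i][j] ← min(dist[i][j], dist[i][k] + dist[k][j]). The final matrix gives, for each (i, j), the minimum total weight of any directed path from i to j (possibly empty when i = j).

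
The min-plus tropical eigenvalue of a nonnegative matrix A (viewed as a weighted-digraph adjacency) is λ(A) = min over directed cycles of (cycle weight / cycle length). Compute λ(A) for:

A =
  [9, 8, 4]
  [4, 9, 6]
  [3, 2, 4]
λ(A) = 10/3

Enumerate directed cycles and compute their means (weight / length). Sample:
  cycle 0 → 0: weight = 9, length = 1, mean = 9/1 ≈ 9.000
  cycle 1 → 1: weight = 9, length = 1, mean = 9/1 ≈ 9.000
  cycle 2 → 2: weight = 4, length = 1, mean = 4/1 ≈ 4.000
  cycle 0 → 1 → 0: weight = 12, length = 2, mean = 12/2 ≈ 6.000
  cycle 0 → 2 → 0: weight = 7, length = 2, mean = 7/2 ≈ 3.500
  cycle 1 → 0 → 1: weight = 12, length = 2, mean = 12/2 ≈ 6.000
Minimum mean = 3.333, attained e.g. along the cycle 0 → 2 → 1 → 0 with weight 10 and length 3. So λ(A) = 10/3 = 10/3.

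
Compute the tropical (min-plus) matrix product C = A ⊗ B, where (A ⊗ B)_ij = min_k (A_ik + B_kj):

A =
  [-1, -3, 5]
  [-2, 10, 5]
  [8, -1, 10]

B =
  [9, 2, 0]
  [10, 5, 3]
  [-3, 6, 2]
A ⊗ B =
  [2, 1, -1]
  [2, 0, -2]
  [7, 4, 2]

Apply the min-plus product entry-by-entry:
  C[0][0] = min over k of (A[0][0] + B[0][0] = -1 + 9 = 8, A[0][1] + B[1][0] = -3 + 10 = 7, A[0][2] + B[2][0] = 5 + -3 = 2) = 2 (attained at k = 2)
  C[0][1] = min over k of (A[0][0] + B[0][1] = -1 + 2 = 1, A[0][1] + B[1][1] = -3 + 5 = 2, A[0][2] + B[2][1] = 5 + 6 = 11) = 1 (attained at k = 0)
  C[0][2] = min over k of (A[0][0] + B[0][2] = -1 + 0 = -1, A[0][1] + B[1][2] = -3 + 3 = 0, A[0][2] + B[2][2] = 5 + 2 = 7) = -1 (attained at k = 0)
  C[1][0] = min over k of (A[1][0] + B[0][0] = -2 + 9 = 7, A[1][1] + B[1][0] = 10 + 10 = 20, A[1][2] + B[2][0] = 5 + -3 = 2) = 2 (attained at k = 2)
  C[1][1] = min over k of (A[1][0] + B[0][1] = -2 + 2 = 0, A[1][1] + B[1][1] = 10 + 5 = 15, A[1][2] + B[2][1] = 5 + 6 = 11) = 0 (attained at k = 0)
  C[1][2] = min over k of (A[1][0] + B[0][2] = -2 + 0 = -2, A[1][1] + B[1][2] = 10 + 3 = 13, A[1][2] + B[2][2] = 5 + 2 = 7) = -2 (attained at k = 0)
  C[2][0] = min over k of (A[2][0] + B[0][0] = 8 + 9 = 17, A[2][1] + B[1][0] = -1 + 10 = 9, A[2][2] + B[2][0] = 10 + -3 = 7) = 7 (attained at k = 2)
  C[2][1] = min over k of (A[2][0] + B[0][1] = 8 + 2 = 10, A[2][1] + B[1][1] = -1 + 5 = 4, A[2][2] + B[2][1] = 10 + 6 = 16) = 4 (attained at k = 1)
  C[2][2] = min over k of (A[2][0] + B[0][2] = 8 + 0 = 8, A[2][1] + B[1][2] = -1 + 3 = 2, A[2][2] + B[2][2] = 10 + 2 = 12) = 2 (attained at k = 1)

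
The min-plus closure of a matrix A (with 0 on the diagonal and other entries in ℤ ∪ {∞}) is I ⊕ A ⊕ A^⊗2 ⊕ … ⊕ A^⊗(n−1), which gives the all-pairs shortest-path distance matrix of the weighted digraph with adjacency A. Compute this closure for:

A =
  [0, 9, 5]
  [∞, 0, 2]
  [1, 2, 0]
Closure =
  [0, 7, 5]
  [3, 0, 2]
  [1, 2, 0]

This is the Floyd-Warshall all-pairs shortest-path computation. For each intermediate vertex k = 0, 1, …, 2, update dist[i][j] ← min(dist[i][j], dist[i][k] + dist[k][j]). The final matrix gives, for each (i, j), the minimum total weight of any directed path from i to j (possibly empty when i = j).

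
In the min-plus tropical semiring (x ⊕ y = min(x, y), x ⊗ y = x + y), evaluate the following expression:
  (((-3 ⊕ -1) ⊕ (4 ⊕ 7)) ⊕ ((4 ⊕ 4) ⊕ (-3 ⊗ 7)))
(((-3 ⊕ -1) ⊕ (4 ⊕ 7)) ⊕ ((4 ⊕ 4) ⊕ (-3 ⊗ 7))) = -3

Expand innermost to outermost. Recall ⊕ takes the minimum of its arguments and ⊗ takes their sum. Working out the expression (((-3 ⊕ -1) ⊕ (4 ⊕ 7)) ⊕ ((4 ⊕ 4) ⊕ (-3 ⊗ 7))) gives -3.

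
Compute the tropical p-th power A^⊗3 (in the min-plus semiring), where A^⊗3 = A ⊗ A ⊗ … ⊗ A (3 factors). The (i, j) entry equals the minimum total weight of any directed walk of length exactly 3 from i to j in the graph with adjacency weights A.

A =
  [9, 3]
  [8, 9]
A^⊗3 =
  [20, 14]
  [19, 20]

Each entry (A^⊗3)_ij equals the minimum over all length-3 walks i = v_0 → v_1 → … → v_3 = j of Σ_t A[v_t][v_{t+1}]. For example, for (i, j) = (0, 1) we minimise over 4 possible intermediate vertex sequences; the minimum is 14, attained along the walk 0 → 1 → 0 → 1.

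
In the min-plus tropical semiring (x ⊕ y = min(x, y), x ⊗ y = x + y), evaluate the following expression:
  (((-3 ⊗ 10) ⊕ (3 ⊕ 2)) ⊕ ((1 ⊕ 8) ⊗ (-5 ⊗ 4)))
(((-3 ⊗ 10) ⊕ (3 ⊕ 2)) ⊕ ((1 ⊕ 8) ⊗ (-5 ⊗ 4))) = 0

Expand innermost to outermost. Recall ⊕ takes the minimum of its arguments and ⊗ takes their sum. Working out the expression (((-3 ⊗ 10) ⊕ (3 ⊕ 2)) ⊕ ((1 ⊕ 8) ⊗ (-5 ⊗ 4))) gives 0.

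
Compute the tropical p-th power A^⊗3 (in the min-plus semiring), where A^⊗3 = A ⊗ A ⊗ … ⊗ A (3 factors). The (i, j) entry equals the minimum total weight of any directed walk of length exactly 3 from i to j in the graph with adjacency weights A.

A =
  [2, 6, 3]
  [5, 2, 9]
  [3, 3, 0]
A^⊗3 =
  [6, 6, 3]
  [9, 6, 8]
  [3, 3, 0]

Each entry (A^⊗3)_ij equals the minimum over all length-3 walks i = v_0 → v_1 → … → v_3 = j of Σ_t A[v_t][v_{t+1}]. For example, for (i, j) = (0, 2) we minimise over 9 possible intermediate vertex sequences; the minimum is 3, attained along the walk 0 → 2 → 2 → 2.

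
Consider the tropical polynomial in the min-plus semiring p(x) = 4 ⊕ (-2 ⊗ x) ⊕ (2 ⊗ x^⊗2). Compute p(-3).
p(-3) = -5

A tropical monomial a ⊗ x^⊗i evaluates to a + i · x. Evaluating each term at x = -3:
  Term 0 contributes 4 + 0 · -3 = 4
  Term 1 contributes -2 + 1 · -3 = -5
  Term 2 contributes 2 + 2 · -3 = -4
p(-3) = ⊕ of these = min[4, -5, -4] = -5.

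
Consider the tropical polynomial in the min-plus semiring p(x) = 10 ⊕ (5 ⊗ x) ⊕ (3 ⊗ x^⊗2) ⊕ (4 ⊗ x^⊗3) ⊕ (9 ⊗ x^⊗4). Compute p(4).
p(4) = 9

A tropical monomial a ⊗ x^⊗i evaluates to a + i · x. Evaluating each term at x = 4:
  Term 0 contributes 10 + 0 · 4 = 10
  Term 1 contributes 5 + 1 · 4 = 9
  Term 2 contributes 3 + 2 · 4 = 11
  Term 3 contributes 4 + 3 · 4 = 16
  Term 4 contributes 9 + 4 · 4 = 25
p(4) = ⊕ of these = min[10, 9, 11, 16, 25] = 9.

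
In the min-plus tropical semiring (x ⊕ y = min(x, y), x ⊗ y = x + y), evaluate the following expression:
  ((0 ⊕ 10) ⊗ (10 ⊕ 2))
((0 ⊕ 10) ⊗ (10 ⊕ 2)) = 2

Expand innermost to outermost. Recall ⊕ takes the minimum of its arguments and ⊗ takes their sum. Working out the expression ((0 ⊕ 10) ⊗ (10 ⊕ 2)) gives 2.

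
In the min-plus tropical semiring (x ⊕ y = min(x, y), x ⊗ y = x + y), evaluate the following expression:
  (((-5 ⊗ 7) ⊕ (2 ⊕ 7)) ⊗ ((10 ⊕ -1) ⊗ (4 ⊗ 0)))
(((-5 ⊗ 7) ⊕ (2 ⊕ 7)) ⊗ ((10 ⊕ -1) ⊗ (4 ⊗ 0))) = 5

Expand innermost to outermost. Recall ⊕ takes the minimum of its arguments and ⊗ takes their sum. Working out the expression (((-5 ⊗ 7) ⊕ (2 ⊕ 7)) ⊗ ((10 ⊕ -1) ⊗ (4 ⊗ 0))) gives 5.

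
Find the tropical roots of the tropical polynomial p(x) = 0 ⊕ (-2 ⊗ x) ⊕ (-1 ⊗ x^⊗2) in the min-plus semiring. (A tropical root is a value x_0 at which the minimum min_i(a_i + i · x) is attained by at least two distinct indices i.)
Roots: {-1, 2}

Each tropical root is a break point of the lower envelope of the lines y = a_i + i · x (there are 3 lines, with slopes 0, 1, ..., 2). Only the lines that attain the minimum somewhere contribute to roots; other lines are dominated. Here the surviving (envelope) indices are i = 2, i = 1, i = 0.
Intersections between consecutive envelope lines give the roots: for adjacent envelope indices i < j the intersection is x = (a_i − a_j) / (j − i). Reading off the sorted break points: {-1, 2}.
Verification: at each break x_0, at least two indices attain the minimum of min_i(a_i + i · x_0).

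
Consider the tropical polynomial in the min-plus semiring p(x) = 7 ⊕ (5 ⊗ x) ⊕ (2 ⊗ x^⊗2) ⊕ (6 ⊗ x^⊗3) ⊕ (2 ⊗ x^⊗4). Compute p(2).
p(2) = 6

A tropical monomial a ⊗ x^⊗i evaluates to a + i · x. Evaluating each term at x = 2:
  Term 0 contributes 7 + 0 · 2 = 7
  Term 1 contributes 5 + 1 · 2 = 7
  Term 2 contributes 2 + 2 · 2 = 6
  Term 3 contributes 6 + 3 · 2 = 12
  Term 4 contributes 2 + 4 · 2 = 10
p(2) = ⊕ of these = min[7, 7, 6, 12, 10] = 6.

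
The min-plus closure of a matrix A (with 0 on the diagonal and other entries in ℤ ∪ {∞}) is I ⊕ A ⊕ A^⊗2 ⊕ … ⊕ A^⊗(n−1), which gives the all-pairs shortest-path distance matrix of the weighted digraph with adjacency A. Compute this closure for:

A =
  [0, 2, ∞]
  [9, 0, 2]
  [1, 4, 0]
Closure =
  [0, 2, 4]
  [3, 0, 2]
  [1, 3, 0]

This is the Floyd-Warshall all-pairs shortest-path computation. For each intermediate vertex k = 0, 1, …, 2, update dist[i][j] ← min(dist[i][j], dist[i][k] + dist[k][j]). The final matrix gives, for each (i, j), the minimum total weight of any directed path from i to j (possibly empty when i = j).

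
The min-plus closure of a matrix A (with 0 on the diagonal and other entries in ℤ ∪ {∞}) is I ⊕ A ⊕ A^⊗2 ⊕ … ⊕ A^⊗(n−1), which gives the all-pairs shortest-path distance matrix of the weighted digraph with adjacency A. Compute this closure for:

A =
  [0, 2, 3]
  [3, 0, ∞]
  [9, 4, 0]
Closure =
  [0, 2, 3]
  [3, 0, 6]
  [7, 4, 0]

This is the Floyd-Warshall all-pairs shortest-path computation. For each intermediate vertex k = 0, 1, …, 2, update dist[i][j] ← min(dist[i][j], dist[i][k] + dist[k][j]). The final matrix gives, for each (i, j), the minimum total weight of any directed path from i to j (possibly empty when i = j).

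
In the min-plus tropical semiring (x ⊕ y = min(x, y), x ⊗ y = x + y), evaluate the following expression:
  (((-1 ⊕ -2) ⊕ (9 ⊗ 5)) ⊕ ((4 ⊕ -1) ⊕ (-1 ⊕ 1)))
(((-1 ⊕ -2) ⊕ (9 ⊗ 5)) ⊕ ((4 ⊕ -1) ⊕ (-1 ⊕ 1))) = -2

Expand innermost to outermost. Recall ⊕ takes the minimum of its arguments and ⊗ takes their sum. Working out the expression (((-1 ⊕ -2) ⊕ (9 ⊗ 5)) ⊕ ((4 ⊕ -1) ⊕ (-1 ⊕ 1))) gives -2.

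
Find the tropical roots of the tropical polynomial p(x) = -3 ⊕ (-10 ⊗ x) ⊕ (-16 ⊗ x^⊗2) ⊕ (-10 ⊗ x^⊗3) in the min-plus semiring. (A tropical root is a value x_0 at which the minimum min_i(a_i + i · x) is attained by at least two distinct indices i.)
Roots: {-6, 6, 7}

Each tropical root is a break point of the lower envelope of the lines y = a_i + i · x (there are 4 lines, with slopes 0, 1, ..., 3). Only the lines that attain the minimum somewhere contribute to roots; other lines are dominated. Here the surviving (envelope) indices are i = 3, i = 2, i = 1, i = 0.
Intersections between consecutive envelope lines give the roots: for adjacent envelope indices i < j the intersection is x = (a_i − a_j) / (j − i). Reading off the sorted break points: {-6, 6, 7}.
Verification: at each break x_0, at least two indices attain the minimum of min_i(a_i + i · x_0).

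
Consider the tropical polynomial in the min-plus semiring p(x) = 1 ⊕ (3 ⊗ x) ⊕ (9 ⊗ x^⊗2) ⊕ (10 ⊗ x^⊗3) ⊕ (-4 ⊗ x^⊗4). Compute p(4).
p(4) = 1

A tropical monomial a ⊗ x^⊗i evaluates to a + i · x. Evaluating each term at x = 4:
  Term 0 contributes 1 + 0 · 4 = 1
  Term 1 contributes 3 + 1 · 4 = 7
  Term 2 contributes 9 + 2 · 4 = 17
  Term 3 contributes 10 + 3 · 4 = 22
  Term 4 contributes -4 + 4 · 4 = 12
p(4) = ⊕ of these = min[1, 7, 17, 22, 12] = 1.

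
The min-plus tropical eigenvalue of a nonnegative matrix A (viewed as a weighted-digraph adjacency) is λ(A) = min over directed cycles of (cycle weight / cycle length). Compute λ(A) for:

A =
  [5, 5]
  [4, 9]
λ(A) = 9/2

Enumerate directed cycles and compute their means (weight / length). Sample:
  cycle 0 → 0: weight = 5, length = 1, mean = 5/1 ≈ 5.000
  cycle 1 → 1: weight = 9, length = 1, mean = 9/1 ≈ 9.000
  cycle 0 → 1 → 0: weight = 9, length = 2, mean = 9/2 ≈ 4.500
  cycle 1 → 0 → 1: weight = 9, length = 2, mean = 9/2 ≈ 4.500
Minimum mean = 4.500, attained e.g. along the cycle 0 → 1 → 0 with weight 9 and length 2. So λ(A) = 9/2 = 9/2.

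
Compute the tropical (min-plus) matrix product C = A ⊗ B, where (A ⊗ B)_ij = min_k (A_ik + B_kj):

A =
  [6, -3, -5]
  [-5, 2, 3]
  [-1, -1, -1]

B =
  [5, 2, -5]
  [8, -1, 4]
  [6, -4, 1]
A ⊗ B =
  [1, -9, -4]
  [0, -3, -10]
  [4, -5, -6]

Apply the min-plus product entry-by-entry:
  C[0][0] = min over k of (A[0][0] + B[0][0] = 6 + 5 = 11, A[0][1] + B[1][0] = -3 + 8 = 5, A[0][2] + B[2][0] = -5 + 6 = 1) = 1 (attained at k = 2)
  C[0][1] = min over k of (A[0][0] + B[0][1] = 6 + 2 = 8, A[0][1] + B[1][1] = -3 + -1 = -4, A[0][2] + B[2][1] = -5 + -4 = -9) = -9 (attained at k = 2)
  C[0][2] = min over k of (A[0][0] + B[0][2] = 6 + -5 = 1, A[0][1] + B[1][2] = -3 + 4 = 1, A[0][2] + B[2][2] = -5 + 1 = -4) = -4 (attained at k = 2)
  C[1][0] = min over k of (A[1][0] + B[0][0] = -5 + 5 = 0, A[1][1] + B[1][0] = 2 + 8 = 10, A[1][2] + B[2][0] = 3 + 6 = 9) = 0 (attained at k = 0)
  C[1][1] = min over k of (A[1][0] + B[0][1] = -5 + 2 = -3, A[1][1] + B[1][1] = 2 + -1 = 1, A[1][2] + B[2][1] = 3 + -4 = -1) = -3 (attained at k = 0)
  C[1][2] = min over k of (A[1][0] + B[0][2] = -5 + -5 = -10, A[1][1] + B[1][2] = 2 + 4 = 6, A[1][2] + B[2][2] = 3 + 1 = 4) = -10 (attained at k = 0)
  C[2][0] = min over k of (A[2][0] + B[0][0] = -1 + 5 = 4, A[2][1] + B[1][0] = -1 + 8 = 7, A[2][2] + B[2][0] = -1 + 6 = 5) = 4 (attained at k = 0)
  C[2][1] = min over k of (A[2][0] + B[0][1] = -1 + 2 = 1, A[2][1] + B[1][1] = -1 + -1 = -2, A[2][2] + B[2][1] = -1 + -4 = -5) = -5 (attained at k = 2)
  C[2][2] = min over k of (A[2][0] + B[0][2] = -1 + -5 = -6, A[2][1] + B[1][2] = -1 + 4 = 3, A[2][2] + B[2][2] = -1 + 1 = 0) = -6 (attained at k = 0)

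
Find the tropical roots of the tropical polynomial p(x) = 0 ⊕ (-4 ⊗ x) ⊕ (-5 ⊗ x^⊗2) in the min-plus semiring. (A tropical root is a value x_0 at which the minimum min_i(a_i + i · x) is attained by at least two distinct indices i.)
Roots: {1, 4}

Each tropical root is a break point of the lower envelope of the lines y = a_i + i · x (there are 3 lines, with slopes 0, 1, ..., 2). Only the lines that attain the minimum somewhere contribute to roots; other lines are dominated. Here the surviving (envelope) indices are i = 2, i = 1, i = 0.
Intersections between consecutive envelope lines give the roots: for adjacent envelope indices i < j the intersection is x = (a_i − a_j) / (j − i). Reading off the sorted break points: {1, 4}.
Verification: at each break x_0, at least two indices attain the minimum of min_i(a_i + i · x_0).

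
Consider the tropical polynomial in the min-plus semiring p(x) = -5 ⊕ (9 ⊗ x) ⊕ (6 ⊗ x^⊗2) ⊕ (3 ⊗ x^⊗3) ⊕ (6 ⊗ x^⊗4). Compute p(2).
p(2) = -5

A tropical monomial a ⊗ x^⊗i evaluates to a + i · x. Evaluating each term at x = 2:
  Term 0 contributes -5 + 0 · 2 = -5
  Term 1 contributes 9 + 1 · 2 = 11
  Term 2 contributes 6 + 2 · 2 = 10
  Term 3 contributes 3 + 3 · 2 = 9
  Term 4 contributes 6 + 4 · 2 = 14
p(2) = ⊕ of these = min[-5, 11, 10, 9, 14] = -5.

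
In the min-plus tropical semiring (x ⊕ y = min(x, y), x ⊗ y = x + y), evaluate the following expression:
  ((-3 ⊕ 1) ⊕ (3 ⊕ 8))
((-3 ⊕ 1) ⊕ (3 ⊕ 8)) = -3

Expand innermost to outermost. Recall ⊕ takes the minimum of its arguments and ⊗ takes their sum. Working out the expression ((-3 ⊕ 1) ⊕ (3 ⊕ 8)) gives -3.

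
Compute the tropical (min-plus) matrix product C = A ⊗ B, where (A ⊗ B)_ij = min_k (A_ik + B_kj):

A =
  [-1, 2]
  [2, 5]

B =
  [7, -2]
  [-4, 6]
A ⊗ B =
  [-2, -3]
  [1, 0]

Apply the min-plus product entry-by-entry:
  C[0][0] = min over k of (A[0][0] + B[0][0] = -1 + 7 = 6, A[0][1] + B[1][0] = 2 + -4 = -2) = -2 (attained at k = 1)
  C[0][1] = min over k of (A[0][0] + B[0][1] = -1 + -2 = -3, A[0][1] + B[1][1] = 2 + 6 = 8) = -3 (attained at k = 0)
  C[1][0] = min over k of (A[1][0] + B[0][0] = 2 + 7 = 9, A[1][1] + B[1][0] = 5 + -4 = 1) = 1 (attained at k = 1)
  C[1][1] = min over k of (A[1][0] + B[0][1] = 2 + -2 = 0, A[1][1] + B[1][1] = 5 + 6 = 11) = 0 (attained at k = 0)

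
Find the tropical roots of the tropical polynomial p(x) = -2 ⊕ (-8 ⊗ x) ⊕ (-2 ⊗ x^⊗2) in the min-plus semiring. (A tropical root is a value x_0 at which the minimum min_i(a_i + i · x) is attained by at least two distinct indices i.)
Roots: {-6, 6}

Each tropical root is a break point of the lower envelope of the lines y = a_i + i · x (there are 3 lines, with slopes 0, 1, ..., 2). Only the lines that attain the minimum somewhere contribute to roots; other lines are dominated. Here the surviving (envelope) indices are i = 2, i = 1, i = 0.
Intersections between consecutive envelope lines give the roots: for adjacent envelope indices i < j the intersection is x = (a_i − a_j) / (j − i). Reading off the sorted break points: {-6, 6}.
Verification: at each break x_0, at least two indices attain the minimum of min_i(a_i + i · x_0).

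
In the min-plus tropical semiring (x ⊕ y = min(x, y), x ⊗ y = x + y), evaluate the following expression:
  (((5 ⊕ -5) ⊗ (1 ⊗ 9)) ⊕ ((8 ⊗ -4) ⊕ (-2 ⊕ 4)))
(((5 ⊕ -5) ⊗ (1 ⊗ 9)) ⊕ ((8 ⊗ -4) ⊕ (-2 ⊕ 4))) = -2

Expand innermost to outermost. Recall ⊕ takes the minimum of its arguments and ⊗ takes their sum. Working out the expression (((5 ⊕ -5) ⊗ (1 ⊗ 9)) ⊕ ((8 ⊗ -4) ⊕ (-2 ⊕ 4))) gives -2.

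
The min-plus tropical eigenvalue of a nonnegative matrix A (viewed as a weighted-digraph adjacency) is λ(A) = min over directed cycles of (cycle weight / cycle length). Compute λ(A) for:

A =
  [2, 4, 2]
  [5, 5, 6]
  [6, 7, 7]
λ(A) = 2

Enumerate directed cycles and compute their means (weight / length). Sample:
  cycle 0 → 0: weight = 2, length = 1, mean = 2/1 ≈ 2.000
  cycle 1 → 1: weight = 5, length = 1, mean = 5/1 ≈ 5.000
  cycle 2 → 2: weight = 7, length = 1, mean = 7/1 ≈ 7.000
  cycle 0 → 1 → 0: weight = 9, length = 2, mean = 9/2 ≈ 4.500
  cycle 0 → 2 → 0: weight = 8, length = 2, mean = 8/2 ≈ 4.000
  cycle 1 → 0 → 1: weight = 9, length = 2, mean = 9/2 ≈ 4.500
Minimum mean = 2.000, attained e.g. along the cycle 0 → 0 with weight 2 and length 1. So λ(A) = 2/1 = 2.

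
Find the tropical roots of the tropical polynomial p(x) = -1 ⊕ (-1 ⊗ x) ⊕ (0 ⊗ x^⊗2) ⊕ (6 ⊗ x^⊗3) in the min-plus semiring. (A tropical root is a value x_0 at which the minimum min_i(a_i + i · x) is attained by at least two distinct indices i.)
Roots: {-6, -1, 0}

Each tropical root is a break point of the lower envelope of the lines y = a_i + i · x (there are 4 lines, with slopes 0, 1, ..., 3). Only the lines that attain the minimum somewhere contribute to roots; other lines are dominated. Here the surviving (envelope) indices are i = 3, i = 2, i = 1, i = 0.
Intersections between consecutive envelope lines give the roots: for adjacent envelope indices i < j the intersection is x = (a_i − a_j) / (j − i). Reading off the sorted break points: {-6, -1, 0}.
Verification: at each break x_0, at least two indices attain the minimum of min_i(a_i + i · x_0).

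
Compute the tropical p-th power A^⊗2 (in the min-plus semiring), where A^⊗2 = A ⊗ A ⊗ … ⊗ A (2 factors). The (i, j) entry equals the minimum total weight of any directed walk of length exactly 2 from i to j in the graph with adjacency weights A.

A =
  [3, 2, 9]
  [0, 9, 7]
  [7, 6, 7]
A^⊗2 =
  [2, 5, 9]
  [3, 2, 9]
  [6, 9, 13]

Each entry (A^⊗2)_ij equals the minimum over all length-2 walks i = v_0 → v_1 → … → v_2 = j of Σ_t A[v_t][v_{t+1}]. For example, for (i, j) = (0, 2) we minimise over 3 possible intermediate vertex sequences; the minimum is 9, attained along the walk 0 → 1 → 2.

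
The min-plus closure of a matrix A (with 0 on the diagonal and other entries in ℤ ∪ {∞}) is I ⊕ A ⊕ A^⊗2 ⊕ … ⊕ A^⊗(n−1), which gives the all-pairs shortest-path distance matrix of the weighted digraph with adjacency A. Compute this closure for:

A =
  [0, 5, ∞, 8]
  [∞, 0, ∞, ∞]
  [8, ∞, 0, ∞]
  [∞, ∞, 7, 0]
Closure =
  [0, 5, 15, 8]
  [∞, 0, ∞, ∞]
  [8, 13, 0, 16]
  [15, 20, 7, 0]

This is the Floyd-Warshall all-pairs shortest-path computation. For each intermediate vertex k = 0, 1, …, 3, update dist[i][j] ← min(dist[i][j], dist[i][k] + dist[k][j]). The final matrix gives, for each (i, j), the minimum total weight of any directed path from i to j (possibly empty when i = j).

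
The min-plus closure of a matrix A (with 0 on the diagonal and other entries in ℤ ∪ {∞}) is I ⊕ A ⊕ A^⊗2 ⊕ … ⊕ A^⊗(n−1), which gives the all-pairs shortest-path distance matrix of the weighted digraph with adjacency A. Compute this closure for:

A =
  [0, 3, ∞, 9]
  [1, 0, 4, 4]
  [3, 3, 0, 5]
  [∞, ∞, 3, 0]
Closure =
  [0, 3, 7, 7]
  [1, 0, 4, 4]
  [3, 3, 0, 5]
  [6, 6, 3, 0]

This is the Floyd-Warshall all-pairs shortest-path computation. For each intermediate vertex k = 0, 1, …, 3, update dist[i][j] ← min(dist[i][j], dist[i][k] + dist[k][j]). The final matrix gives, for each (i, j), the minimum total weight of any directed path from i to j (possibly empty when i = j).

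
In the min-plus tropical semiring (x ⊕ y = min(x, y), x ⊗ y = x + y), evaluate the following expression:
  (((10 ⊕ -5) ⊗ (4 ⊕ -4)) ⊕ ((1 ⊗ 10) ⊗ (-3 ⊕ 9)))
(((10 ⊕ -5) ⊗ (4 ⊕ -4)) ⊕ ((1 ⊗ 10) ⊗ (-3 ⊕ 9))) = -9

Expand innermost to outermost. Recall ⊕ takes the minimum of its arguments and ⊗ takes their sum. Working out the expression (((10 ⊕ -5) ⊗ (4 ⊕ -4)) ⊕ ((1 ⊗ 10) ⊗ (-3 ⊕ 9))) gives -9.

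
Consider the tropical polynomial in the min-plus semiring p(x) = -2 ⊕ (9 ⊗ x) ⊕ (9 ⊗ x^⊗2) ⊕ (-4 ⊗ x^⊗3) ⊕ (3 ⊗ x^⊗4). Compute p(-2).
p(-2) = -10

A tropical monomial a ⊗ x^⊗i evaluates to a + i · x. Evaluating each term at x = -2:
  Term 0 contributes -2 + 0 · -2 = -2
  Term 1 contributes 9 + 1 · -2 = 7
  Term 2 contributes 9 + 2 · -2 = 5
  Term 3 contributes -4 + 3 · -2 = -10
  Term 4 contributes 3 + 4 · -2 = -5
p(-2) = ⊕ of these = min[-2, 7, 5, -10, -5] = -10.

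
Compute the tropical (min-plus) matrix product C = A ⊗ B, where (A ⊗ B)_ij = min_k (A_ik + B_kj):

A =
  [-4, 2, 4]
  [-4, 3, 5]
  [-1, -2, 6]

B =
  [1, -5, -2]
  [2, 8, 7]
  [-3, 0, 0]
A ⊗ B =
  [-3, -9, -6]
  [-3, -9, -6]
  [0, -6, -3]

Apply the min-plus product entry-by-entry:
  C[0][0] = min over k of (A[0][0] + B[0][0] = -4 + 1 = -3, A[0][1] + B[1][0] = 2 + 2 = 4, A[0][2] + B[2][0] = 4 + -3 = 1) = -3 (attained at k = 0)
  C[0][1] = min over k of (A[0][0] + B[0][1] = -4 + -5 = -9, A[0][1] + B[1][1] = 2 + 8 = 10, A[0][2] + B[2][1] = 4 + 0 = 4) = -9 (attained at k = 0)
  C[0][2] = min over k of (A[0][0] + B[0][2] = -4 + -2 = -6, A[0][1] + B[1][2] = 2 + 7 = 9, A[0][2] + B[2][2] = 4 + 0 = 4) = -6 (attained at k = 0)
  C[1][0] = min over k of (A[1][0] + B[0][0] = -4 + 1 = -3, A[1][1] + B[1][0] = 3 + 2 = 5, A[1][2] + B[2][0] = 5 + -3 = 2) = -3 (attained at k = 0)
  C[1][1] = min over k of (A[1][0] + B[0][1] = -4 + -5 = -9, A[1][1] + B[1][1] = 3 + 8 = 11, A[1][2] + B[2][1] = 5 + 0 = 5) = -9 (attained at k = 0)
  C[1][2] = min over k of (A[1][0] + B[0][2] = -4 + -2 = -6, A[1][1] + B[1][2] = 3 + 7 = 10, A[1][2] + B[2][2] = 5 + 0 = 5) = -6 (attained at k = 0)
  C[2][0] = min over k of (A[2][0] + B[0][0] = -1 + 1 = 0, A[2][1] + B[1][0] = -2 + 2 = 0, A[2][2] + B[2][0] = 6 + -3 = 3) = 0 (attained at k = 0)
  C[2][1] = min over k of (A[2][0] + B[0][1] = -1 + -5 = -6, A[2][1] + B[1][1] = -2 + 8 = 6, A[2][2] + B[2][1] = 6 + 0 = 6) = -6 (attained at k = 0)
  C[2][2] = min over k of (A[2][0] + B[0][2] = -1 + -2 = -3, A[2][1] + B[1][2] = -2 + 7 = 5, A[2][2] + B[2][2] = 6 + 0 = 6) = -3 (attained at k = 0)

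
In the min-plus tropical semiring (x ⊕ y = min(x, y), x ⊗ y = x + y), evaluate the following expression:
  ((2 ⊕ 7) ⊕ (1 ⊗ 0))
((2 ⊕ 7) ⊕ (1 ⊗ 0)) = 1

Expand innermost to outermost. Recall ⊕ takes the minimum of its arguments and ⊗ takes their sum. Working out the expression ((2 ⊕ 7) ⊕ (1 ⊗ 0)) gives 1.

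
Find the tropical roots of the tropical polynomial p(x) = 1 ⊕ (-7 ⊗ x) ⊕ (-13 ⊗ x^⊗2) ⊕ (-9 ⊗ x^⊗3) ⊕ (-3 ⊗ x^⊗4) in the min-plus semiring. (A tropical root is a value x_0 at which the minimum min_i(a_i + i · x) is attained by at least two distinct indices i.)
Roots: {-6, -4, 6, 8}

Each tropical root is a break point of the lower envelope of the lines y = a_i + i · x (there are 5 lines, with slopes 0, 1, ..., 4). Only the lines that attain the minimum somewhere contribute to roots; other lines are dominated. Here the surviving (envelope) indices are i = 4, i = 3, i = 2, i = 1, i = 0.
Intersections between consecutive envelope lines give the roots: for adjacent envelope indices i < j the intersection is x = (a_i − a_j) / (j − i). Reading off the sorted break points: {-6, -4, 6, 8}.
Verification: at each break x_0, at least two indices attain the minimum of min_i(a_i + i · x_0).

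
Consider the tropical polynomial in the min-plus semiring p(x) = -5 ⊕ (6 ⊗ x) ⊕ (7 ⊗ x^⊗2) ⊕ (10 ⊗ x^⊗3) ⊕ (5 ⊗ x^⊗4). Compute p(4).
p(4) = -5

A tropical monomial a ⊗ x^⊗i evaluates to a + i · x. Evaluating each term at x = 4:
  Term 0 contributes -5 + 0 · 4 = -5
  Term 1 contributes 6 + 1 · 4 = 10
  Term 2 contributes 7 + 2 · 4 = 15
  Term 3 contributes 10 + 3 · 4 = 22
  Term 4 contributes 5 + 4 · 4 = 21
p(4) = ⊕ of these = min[-5, 10, 15, 22, 21] = -5.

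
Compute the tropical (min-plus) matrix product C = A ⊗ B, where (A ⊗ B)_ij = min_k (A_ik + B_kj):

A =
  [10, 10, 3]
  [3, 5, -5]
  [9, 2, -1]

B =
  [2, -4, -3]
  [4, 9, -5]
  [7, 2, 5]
A ⊗ B =
  [10, 5, 5]
  [2, -3, 0]
  [6, 1, -3]

Apply the min-plus product entry-by-entry:
  C[0][0] = min over k of (A[0][0] + B[0][0] = 10 + 2 = 12, A[0][1] + B[1][0] = 10 + 4 = 14, A[0][2] + B[2][0] = 3 + 7 = 10) = 10 (attained at k = 2)
  C[0][1] = min over k of (A[0][0] + B[0][1] = 10 + -4 = 6, A[0][1] + B[1][1] = 10 + 9 = 19, A[0][2] + B[2][1] = 3 + 2 = 5) = 5 (attained at k = 2)
  C[0][2] = min over k of (A[0][0] + B[0][2] = 10 + -3 = 7, A[0][1] + B[1][2] = 10 + -5 = 5, A[0][2] + B[2][2] = 3 + 5 = 8) = 5 (attained at k = 1)
  C[1][0] = min over k of (A[1][0] + B[0][0] = 3 + 2 = 5, A[1][1] + B[1][0] = 5 + 4 = 9, A[1][2] + B[2][0] = -5 + 7 = 2) = 2 (attained at k = 2)
  C[1][1] = min over k of (A[1][0] + B[0][1] = 3 + -4 = -1, A[1][1] + B[1][1] = 5 + 9 = 14, A[1][2] + B[2][1] = -5 + 2 = -3) = -3 (attained at k = 2)
  C[1][2] = min over k of (A[1][0] + B[0][2] = 3 + -3 = 0, A[1][1] + B[1][2] = 5 + -5 = 0, A[1][2] + B[2][2] = -5 + 5 = 0) = 0 (attained at k = 0)
  C[2][0] = min over k of (A[2][0] + B[0][0] = 9 + 2 = 11, A[2][1] + B[1][0] = 2 + 4 = 6, A[2][2] + B[2][0] = -1 + 7 = 6) = 6 (attained at k = 1)
  C[2][1] = min over k of (A[2][0] + B[0][1] = 9 + -4 = 5, A[2][1] + B[1][1] = 2 + 9 = 11, A[2][2] + B[2][1] = -1 + 2 = 1) = 1 (attained at k = 2)
  C[2][2] = min over k of (A[2][0] + B[0][2] = 9 + -3 = 6, A[2][1] + B[1][2] = 2 + -5 = -3, A[2][2] + B[2][2] = -1 + 5 = 4) = -3 (attained at k = 1)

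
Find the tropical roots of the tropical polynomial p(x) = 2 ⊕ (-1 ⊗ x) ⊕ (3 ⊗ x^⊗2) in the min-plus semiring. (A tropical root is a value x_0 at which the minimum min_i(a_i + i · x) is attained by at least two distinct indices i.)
Roots: {-4, 3}

Each tropical root is a break point of the lower envelope of the lines y = a_i + i · x (there are 3 lines, with slopes 0, 1, ..., 2). Only the lines that attain the minimum somewhere contribute to roots; other lines are dominated. Here the surviving (envelope) indices are i = 2, i = 1, i = 0.
Intersections between consecutive envelope lines give the roots: for adjacent envelope indices i < j the intersection is x = (a_i − a_j) / (j − i). Reading off the sorted break points: {-4, 3}.
Verification: at each break x_0, at least two indices attain the minimum of min_i(a_i + i · x_0).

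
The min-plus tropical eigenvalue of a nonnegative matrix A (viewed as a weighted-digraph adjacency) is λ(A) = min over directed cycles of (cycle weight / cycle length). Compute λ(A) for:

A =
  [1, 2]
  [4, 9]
λ(A) = 1

Enumerate directed cycles and compute their means (weight / length). Sample:
  cycle 0 → 0: weight = 1, length = 1, mean = 1/1 ≈ 1.000
  cycle 1 → 1: weight = 9, length = 1, mean = 9/1 ≈ 9.000
  cycle 0 → 1 → 0: weight = 6, length = 2, mean = 6/2 ≈ 3.000
  cycle 1 → 0 → 1: weight = 6, length = 2, mean = 6/2 ≈ 3.000
Minimum mean = 1.000, attained e.g. along the cycle 0 → 0 with weight 1 and length 1. So λ(A) = 1/1 = 1.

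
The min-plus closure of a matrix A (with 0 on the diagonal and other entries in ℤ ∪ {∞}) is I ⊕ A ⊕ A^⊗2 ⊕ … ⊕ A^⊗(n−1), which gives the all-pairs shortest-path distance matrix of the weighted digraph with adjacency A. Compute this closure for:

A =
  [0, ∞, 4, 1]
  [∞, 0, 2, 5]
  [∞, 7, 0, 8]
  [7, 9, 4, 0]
Closure =
  [0, 10, 4, 1]
  [12, 0, 2, 5]
  [15, 7, 0, 8]
  [7, 9, 4, 0]

This is the Floyd-Warshall all-pairs shortest-path computation. For each intermediate vertex k = 0, 1, …, 3, update dist[i][j] ← min(dist[i][j], dist[i][k] + dist[k][j]). The final matrix gives, for each (i, j), the minimum total weight of any directed path from i to j (possibly empty when i = j).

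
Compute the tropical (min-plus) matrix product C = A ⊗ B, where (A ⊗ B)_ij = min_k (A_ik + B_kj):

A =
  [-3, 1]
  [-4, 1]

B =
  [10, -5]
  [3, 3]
A ⊗ B =
  [4, -8]
  [4, -9]

Apply the min-plus product entry-by-entry:
  C[0][0] = min over k of (A[0][0] + B[0][0] = -3 + 10 = 7, A[0][1] + B[1][0] = 1 + 3 = 4) = 4 (attained at k = 1)
  C[0][1] = min over k of (A[0][0] + B[0][1] = -3 + -5 = -8, A[0][1] + B[1][1] = 1 + 3 = 4) = -8 (attained at k = 0)
  C[1][0] = min over k of (A[1][0] + B[0][0] = -4 + 10 = 6, A[1][1] + B[1][0] = 1 + 3 = 4) = 4 (attained at k = 1)
  C[1][1] = min over k of (A[1][0] + B[0][1] = -4 + -5 = -9, A[1][1] + B[1][1] = 1 + 3 = 4) = -9 (attained at k = 0)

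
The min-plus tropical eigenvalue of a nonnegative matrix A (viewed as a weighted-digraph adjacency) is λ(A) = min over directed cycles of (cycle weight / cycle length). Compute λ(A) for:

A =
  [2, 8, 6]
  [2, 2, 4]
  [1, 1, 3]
λ(A) = 2

Enumerate directed cycles and compute their means (weight / length). Sample:
  cycle 0 → 0: weight = 2, length = 1, mean = 2/1 ≈ 2.000
  cycle 1 → 1: weight = 2, length = 1, mean = 2/1 ≈ 2.000
  cycle 2 → 2: weight = 3, length = 1, mean = 3/1 ≈ 3.000
  cycle 0 → 1 → 0: weight = 10, length = 2, mean = 10/2 ≈ 5.000
  cycle 0 → 2 → 0: weight = 7, length = 2, mean = 7/2 ≈ 3.500
  cycle 1 → 0 → 1: weight = 10, length = 2, mean = 10/2 ≈ 5.000
Minimum mean = 2.000, attained e.g. along the cycle 0 → 0 with weight 2 and length 1. So λ(A) = 2/1 = 2.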